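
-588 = -588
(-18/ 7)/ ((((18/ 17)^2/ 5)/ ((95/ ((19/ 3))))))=-7225/ 42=-172.02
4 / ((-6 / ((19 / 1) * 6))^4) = 521284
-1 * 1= -1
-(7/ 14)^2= -1/ 4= -0.25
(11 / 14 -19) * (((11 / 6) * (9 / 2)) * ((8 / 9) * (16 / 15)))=-142.48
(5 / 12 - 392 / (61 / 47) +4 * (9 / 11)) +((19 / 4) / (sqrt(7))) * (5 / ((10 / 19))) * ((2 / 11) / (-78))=-2402261 / 8052 - 361 * sqrt(7) / 24024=-298.38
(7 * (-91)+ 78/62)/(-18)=9854/279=35.32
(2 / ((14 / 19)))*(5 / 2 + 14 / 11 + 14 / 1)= 7429 / 154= 48.24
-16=-16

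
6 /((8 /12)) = 9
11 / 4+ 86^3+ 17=2544303 / 4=636075.75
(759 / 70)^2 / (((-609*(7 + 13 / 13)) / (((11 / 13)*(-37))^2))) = -31809080523 / 1344834400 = -23.65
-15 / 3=-5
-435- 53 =-488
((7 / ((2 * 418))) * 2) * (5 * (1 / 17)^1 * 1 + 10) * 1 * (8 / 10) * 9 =4410 / 3553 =1.24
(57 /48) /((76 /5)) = 5 /64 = 0.08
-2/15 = -0.13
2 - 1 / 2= 1.50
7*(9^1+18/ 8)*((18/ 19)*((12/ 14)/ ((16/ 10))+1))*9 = 1031.15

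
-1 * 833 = -833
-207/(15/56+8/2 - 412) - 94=-237190/2537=-93.49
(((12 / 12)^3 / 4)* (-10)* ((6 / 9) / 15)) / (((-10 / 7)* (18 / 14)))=49 / 810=0.06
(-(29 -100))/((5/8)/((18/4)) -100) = -2556/3595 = -0.71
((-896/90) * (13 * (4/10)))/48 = -728/675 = -1.08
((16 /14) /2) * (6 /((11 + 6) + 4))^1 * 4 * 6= 192 /49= 3.92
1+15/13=28/13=2.15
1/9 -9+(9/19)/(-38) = -57841/6498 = -8.90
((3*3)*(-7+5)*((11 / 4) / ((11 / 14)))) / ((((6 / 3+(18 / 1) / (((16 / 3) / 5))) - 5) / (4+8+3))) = -2520 / 37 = -68.11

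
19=19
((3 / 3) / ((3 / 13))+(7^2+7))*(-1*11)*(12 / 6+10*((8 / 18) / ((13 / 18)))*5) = -282722 / 13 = -21747.85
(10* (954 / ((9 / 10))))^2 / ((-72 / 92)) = -1292140000 / 9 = -143571111.11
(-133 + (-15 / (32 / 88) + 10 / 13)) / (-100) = 9021 / 5200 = 1.73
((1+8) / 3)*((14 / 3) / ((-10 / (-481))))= 3367 / 5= 673.40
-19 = -19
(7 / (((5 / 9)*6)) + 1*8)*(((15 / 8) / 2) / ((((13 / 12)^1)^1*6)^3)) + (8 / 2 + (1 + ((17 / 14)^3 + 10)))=101430239 / 6028568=16.82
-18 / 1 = -18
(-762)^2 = 580644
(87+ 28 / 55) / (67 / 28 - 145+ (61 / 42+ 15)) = -404292 / 582835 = -0.69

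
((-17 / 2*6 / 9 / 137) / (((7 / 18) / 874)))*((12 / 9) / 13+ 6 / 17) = -527896 / 12467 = -42.34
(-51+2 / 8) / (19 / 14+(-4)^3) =1421 / 1754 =0.81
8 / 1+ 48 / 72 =26 / 3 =8.67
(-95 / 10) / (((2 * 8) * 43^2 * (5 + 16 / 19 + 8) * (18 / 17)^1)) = -6137 / 280101312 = -0.00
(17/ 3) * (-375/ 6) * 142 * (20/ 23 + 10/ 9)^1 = -99611.51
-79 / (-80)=79 / 80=0.99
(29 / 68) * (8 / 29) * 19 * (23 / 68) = 437 / 578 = 0.76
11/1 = 11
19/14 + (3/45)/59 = 16829/12390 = 1.36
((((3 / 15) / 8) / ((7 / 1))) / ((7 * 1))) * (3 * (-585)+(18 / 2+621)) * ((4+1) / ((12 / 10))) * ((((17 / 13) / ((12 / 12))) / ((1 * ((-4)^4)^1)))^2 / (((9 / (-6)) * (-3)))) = -180625 / 13024886784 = -0.00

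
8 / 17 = 0.47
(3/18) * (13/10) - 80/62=-1997/1860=-1.07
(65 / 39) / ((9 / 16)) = 80 / 27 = 2.96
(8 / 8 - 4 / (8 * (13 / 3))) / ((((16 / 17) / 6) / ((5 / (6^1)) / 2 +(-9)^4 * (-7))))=-215487529 / 832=-258999.43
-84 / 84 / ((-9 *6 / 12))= 2 / 9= 0.22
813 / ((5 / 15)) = 2439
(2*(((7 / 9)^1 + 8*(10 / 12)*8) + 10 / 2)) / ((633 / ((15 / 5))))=1064 / 1899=0.56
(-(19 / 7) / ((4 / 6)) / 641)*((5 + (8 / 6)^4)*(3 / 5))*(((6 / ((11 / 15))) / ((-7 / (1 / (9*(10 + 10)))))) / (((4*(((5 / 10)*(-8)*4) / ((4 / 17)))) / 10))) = -12559 / 1691563104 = -0.00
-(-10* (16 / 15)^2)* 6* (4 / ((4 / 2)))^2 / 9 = 4096 / 135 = 30.34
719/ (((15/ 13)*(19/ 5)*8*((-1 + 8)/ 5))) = 46735/ 3192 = 14.64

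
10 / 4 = 5 / 2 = 2.50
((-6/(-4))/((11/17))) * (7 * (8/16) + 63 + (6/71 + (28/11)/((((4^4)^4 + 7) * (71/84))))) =320867630873439/2078764174652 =154.35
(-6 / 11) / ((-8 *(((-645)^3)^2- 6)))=1 / 1056062714373562412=0.00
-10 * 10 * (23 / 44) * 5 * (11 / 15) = -575 / 3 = -191.67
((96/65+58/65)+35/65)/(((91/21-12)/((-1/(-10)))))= -0.04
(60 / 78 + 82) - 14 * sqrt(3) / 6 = 1076 / 13 - 7 * sqrt(3) / 3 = 78.73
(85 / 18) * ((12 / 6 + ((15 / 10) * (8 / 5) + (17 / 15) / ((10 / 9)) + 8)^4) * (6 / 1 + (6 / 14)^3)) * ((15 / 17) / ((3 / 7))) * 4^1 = 4925939160553 / 1225000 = 4021174.82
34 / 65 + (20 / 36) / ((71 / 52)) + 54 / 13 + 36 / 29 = 7618784 / 1204515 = 6.33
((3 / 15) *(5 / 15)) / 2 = 1 / 30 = 0.03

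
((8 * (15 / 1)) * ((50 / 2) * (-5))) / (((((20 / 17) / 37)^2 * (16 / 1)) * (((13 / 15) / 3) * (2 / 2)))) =-1335288375 / 416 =-3209827.82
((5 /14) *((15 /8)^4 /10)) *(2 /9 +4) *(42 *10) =1603125 /2048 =782.78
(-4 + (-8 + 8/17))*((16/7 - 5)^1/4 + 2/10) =469/85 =5.52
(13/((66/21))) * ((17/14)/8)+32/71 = 26955/24992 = 1.08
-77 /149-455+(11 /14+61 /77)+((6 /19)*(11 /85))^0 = -10393135 /22946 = -452.94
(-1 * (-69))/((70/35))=69/2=34.50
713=713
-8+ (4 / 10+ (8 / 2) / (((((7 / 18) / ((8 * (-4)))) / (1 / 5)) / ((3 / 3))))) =-514 / 7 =-73.43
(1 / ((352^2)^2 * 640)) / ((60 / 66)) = 1 / 8932189798400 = 0.00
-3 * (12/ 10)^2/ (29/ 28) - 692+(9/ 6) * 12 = -491674/ 725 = -678.17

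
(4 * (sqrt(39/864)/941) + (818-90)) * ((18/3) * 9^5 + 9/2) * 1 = 257929627.97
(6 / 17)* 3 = 18 / 17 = 1.06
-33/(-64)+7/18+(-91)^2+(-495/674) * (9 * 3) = 1603767929/194112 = 8262.08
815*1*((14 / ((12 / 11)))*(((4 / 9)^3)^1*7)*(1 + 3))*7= 393599360 / 2187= 179972.27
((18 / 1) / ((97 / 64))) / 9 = 128 / 97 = 1.32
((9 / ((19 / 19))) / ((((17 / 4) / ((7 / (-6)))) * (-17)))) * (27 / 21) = 54 / 289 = 0.19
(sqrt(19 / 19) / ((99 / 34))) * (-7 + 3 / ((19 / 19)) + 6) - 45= -4387 / 99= -44.31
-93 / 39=-31 / 13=-2.38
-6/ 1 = -6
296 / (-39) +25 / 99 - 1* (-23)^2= -536.34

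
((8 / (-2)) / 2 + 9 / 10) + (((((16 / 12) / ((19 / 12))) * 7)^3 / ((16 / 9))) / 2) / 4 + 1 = 14.30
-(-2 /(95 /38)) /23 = 4 /115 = 0.03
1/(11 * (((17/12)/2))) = 24/187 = 0.13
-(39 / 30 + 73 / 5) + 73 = 571 / 10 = 57.10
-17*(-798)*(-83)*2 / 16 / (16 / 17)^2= -162703821 / 1024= -158890.45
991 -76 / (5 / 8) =4347 / 5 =869.40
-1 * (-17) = 17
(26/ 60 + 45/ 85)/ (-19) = -491/ 9690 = -0.05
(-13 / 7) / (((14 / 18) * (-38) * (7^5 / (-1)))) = -117 / 31294634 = -0.00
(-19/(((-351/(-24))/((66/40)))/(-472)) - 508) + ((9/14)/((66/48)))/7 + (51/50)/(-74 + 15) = 31243100089/62011950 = 503.82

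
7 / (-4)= -7 / 4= -1.75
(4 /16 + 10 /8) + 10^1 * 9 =183 /2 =91.50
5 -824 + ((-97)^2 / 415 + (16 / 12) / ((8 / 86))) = -973583 / 1245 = -781.99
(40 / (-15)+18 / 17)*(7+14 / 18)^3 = -28126000 / 37179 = -756.50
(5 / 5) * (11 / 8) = 11 / 8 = 1.38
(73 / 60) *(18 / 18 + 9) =73 / 6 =12.17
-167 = -167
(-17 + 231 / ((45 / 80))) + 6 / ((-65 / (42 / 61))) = 4681909 / 11895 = 393.60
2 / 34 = 1 / 17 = 0.06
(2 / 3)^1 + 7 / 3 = 3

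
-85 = -85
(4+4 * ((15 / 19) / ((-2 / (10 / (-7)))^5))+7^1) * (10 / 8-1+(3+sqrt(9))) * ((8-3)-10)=-462520375 / 1277332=-362.10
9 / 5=1.80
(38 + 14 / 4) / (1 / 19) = 1577 / 2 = 788.50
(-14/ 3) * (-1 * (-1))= -14/ 3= -4.67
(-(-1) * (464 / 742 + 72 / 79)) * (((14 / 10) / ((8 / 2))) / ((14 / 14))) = 2252 / 4187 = 0.54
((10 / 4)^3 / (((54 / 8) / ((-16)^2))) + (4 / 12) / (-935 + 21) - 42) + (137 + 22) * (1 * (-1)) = 9663713 / 24678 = 391.59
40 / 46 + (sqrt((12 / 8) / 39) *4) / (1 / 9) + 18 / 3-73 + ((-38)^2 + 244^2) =18 *sqrt(26) / 13 + 1401019 / 23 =60920.93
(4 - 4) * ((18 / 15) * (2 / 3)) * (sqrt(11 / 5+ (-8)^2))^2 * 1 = 0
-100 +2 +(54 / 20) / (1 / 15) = -115 / 2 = -57.50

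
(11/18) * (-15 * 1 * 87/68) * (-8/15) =319/51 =6.25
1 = 1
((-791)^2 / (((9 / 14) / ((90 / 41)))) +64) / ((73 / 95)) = 8321806580 / 2993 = 2780423.18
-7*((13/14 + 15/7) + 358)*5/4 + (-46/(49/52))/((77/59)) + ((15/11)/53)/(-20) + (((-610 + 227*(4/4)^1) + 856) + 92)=-382745175/145432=-2631.78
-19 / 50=-0.38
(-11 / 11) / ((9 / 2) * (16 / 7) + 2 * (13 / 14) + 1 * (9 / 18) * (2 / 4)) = -28 / 347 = -0.08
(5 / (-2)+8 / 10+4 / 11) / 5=-147 / 550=-0.27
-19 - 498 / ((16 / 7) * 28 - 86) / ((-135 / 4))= -19.67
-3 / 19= -0.16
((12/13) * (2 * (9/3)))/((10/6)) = 216/65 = 3.32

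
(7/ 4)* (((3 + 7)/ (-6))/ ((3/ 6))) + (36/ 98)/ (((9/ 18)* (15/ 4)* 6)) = -5.80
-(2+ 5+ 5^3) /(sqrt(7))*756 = -14256*sqrt(7) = -37717.83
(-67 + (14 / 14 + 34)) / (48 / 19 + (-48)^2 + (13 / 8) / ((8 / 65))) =-38912 / 2820791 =-0.01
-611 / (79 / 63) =-38493 / 79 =-487.25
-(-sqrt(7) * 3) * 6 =18 * sqrt(7) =47.62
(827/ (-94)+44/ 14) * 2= -3721/ 329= -11.31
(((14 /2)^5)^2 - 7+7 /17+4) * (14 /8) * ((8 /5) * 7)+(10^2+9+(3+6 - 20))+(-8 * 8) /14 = 3294226379244 /595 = 5536514923.10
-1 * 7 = -7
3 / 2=1.50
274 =274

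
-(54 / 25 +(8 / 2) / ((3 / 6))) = -254 / 25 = -10.16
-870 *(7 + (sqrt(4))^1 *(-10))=11310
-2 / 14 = -1 / 7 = -0.14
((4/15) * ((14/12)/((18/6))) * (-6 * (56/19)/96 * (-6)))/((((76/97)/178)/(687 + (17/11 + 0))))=3203930758/178695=17929.60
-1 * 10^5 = -100000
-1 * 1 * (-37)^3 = 50653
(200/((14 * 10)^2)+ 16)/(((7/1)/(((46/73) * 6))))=8.65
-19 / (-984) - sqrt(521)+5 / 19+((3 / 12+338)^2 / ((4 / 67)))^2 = 3672661004993.28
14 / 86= 7 / 43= 0.16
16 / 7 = 2.29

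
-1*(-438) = 438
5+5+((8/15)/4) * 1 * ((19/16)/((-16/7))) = 19067/1920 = 9.93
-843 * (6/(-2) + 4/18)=2341.67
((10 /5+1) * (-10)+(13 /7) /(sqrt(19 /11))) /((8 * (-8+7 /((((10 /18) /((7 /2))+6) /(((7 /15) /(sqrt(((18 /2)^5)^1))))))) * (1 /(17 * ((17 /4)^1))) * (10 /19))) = 647141805 /10054216 - 29518749 * sqrt(209) /140759024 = 61.33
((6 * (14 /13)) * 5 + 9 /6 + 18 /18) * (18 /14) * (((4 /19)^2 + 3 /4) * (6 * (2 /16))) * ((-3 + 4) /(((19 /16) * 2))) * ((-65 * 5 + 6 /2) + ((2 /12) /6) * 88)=-2239041495 /624169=-3587.24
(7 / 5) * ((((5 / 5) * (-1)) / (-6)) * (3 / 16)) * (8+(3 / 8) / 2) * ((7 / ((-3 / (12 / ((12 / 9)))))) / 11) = -19257 / 28160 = -0.68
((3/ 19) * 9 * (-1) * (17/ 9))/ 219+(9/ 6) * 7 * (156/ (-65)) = -25.21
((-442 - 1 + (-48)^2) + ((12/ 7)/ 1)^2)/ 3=91333/ 147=621.31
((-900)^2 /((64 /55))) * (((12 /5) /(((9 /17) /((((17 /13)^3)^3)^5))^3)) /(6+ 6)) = 435736411744935017005089042285409856158362270688897828917054854678351333813760701597156052962019388914599076903957265799717662507188354087608510386936117291109156132907186875 /86827053264185453292455956373018927872335821837907511781617474479006940904592299157136436171858137593646558610454305911397567847589467685260999659532852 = 5018440628396497630420.36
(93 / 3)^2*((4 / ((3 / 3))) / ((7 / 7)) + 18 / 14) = 35557 / 7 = 5079.57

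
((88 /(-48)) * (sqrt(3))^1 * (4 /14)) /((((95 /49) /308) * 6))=-11858 * sqrt(3) /855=-24.02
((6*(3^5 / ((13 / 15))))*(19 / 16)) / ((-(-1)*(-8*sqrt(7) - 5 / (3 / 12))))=346275 / 416 - 69255*sqrt(7) / 208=-48.53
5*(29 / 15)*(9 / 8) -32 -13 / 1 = -273 / 8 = -34.12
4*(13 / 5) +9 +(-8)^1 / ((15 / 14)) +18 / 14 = 1388 / 105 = 13.22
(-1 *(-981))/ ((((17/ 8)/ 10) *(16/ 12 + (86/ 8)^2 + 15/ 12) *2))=1883520/ 96407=19.54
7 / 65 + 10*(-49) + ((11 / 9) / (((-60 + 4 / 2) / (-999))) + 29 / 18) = -7926548 / 16965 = -467.23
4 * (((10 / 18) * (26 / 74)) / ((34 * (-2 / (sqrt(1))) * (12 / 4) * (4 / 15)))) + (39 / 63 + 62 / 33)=4330171 / 1743588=2.48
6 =6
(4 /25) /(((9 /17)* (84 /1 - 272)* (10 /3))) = -17 /35250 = -0.00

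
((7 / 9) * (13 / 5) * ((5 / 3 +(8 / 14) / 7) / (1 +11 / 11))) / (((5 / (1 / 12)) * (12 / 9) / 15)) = 0.33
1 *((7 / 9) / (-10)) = -7 / 90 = -0.08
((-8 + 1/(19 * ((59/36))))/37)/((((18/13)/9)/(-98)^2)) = -557589032/41477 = -13443.33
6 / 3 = 2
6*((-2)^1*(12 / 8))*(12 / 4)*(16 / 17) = -864 / 17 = -50.82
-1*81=-81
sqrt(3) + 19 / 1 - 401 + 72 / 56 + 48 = -2329 / 7 + sqrt(3) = -330.98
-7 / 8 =-0.88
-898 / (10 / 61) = -27389 / 5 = -5477.80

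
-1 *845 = -845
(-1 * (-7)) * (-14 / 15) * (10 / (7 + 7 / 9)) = -42 / 5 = -8.40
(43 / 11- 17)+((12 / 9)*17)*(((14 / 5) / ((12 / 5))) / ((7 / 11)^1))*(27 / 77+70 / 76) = 523459 / 13167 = 39.76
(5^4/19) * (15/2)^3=13877.47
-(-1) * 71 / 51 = 71 / 51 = 1.39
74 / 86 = 37 / 43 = 0.86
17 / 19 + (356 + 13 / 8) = 54495 / 152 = 358.52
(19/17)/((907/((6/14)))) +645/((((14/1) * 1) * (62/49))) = 487324563/13383692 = 36.41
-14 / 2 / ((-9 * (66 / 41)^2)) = 11767 / 39204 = 0.30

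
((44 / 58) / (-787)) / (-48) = 11 / 547752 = 0.00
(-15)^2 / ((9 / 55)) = 1375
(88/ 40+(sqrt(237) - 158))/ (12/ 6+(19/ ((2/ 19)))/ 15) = -4674/ 421+30* sqrt(237)/ 421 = -10.01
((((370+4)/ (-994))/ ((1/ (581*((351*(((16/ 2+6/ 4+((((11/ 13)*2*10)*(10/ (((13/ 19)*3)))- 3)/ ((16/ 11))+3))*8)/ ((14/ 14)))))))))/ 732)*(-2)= 25352110047/ 225212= 112569.98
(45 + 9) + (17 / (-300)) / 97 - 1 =1542283 / 29100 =53.00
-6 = -6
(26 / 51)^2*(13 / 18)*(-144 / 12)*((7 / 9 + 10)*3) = -1704872 / 23409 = -72.83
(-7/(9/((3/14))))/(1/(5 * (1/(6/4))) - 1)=0.24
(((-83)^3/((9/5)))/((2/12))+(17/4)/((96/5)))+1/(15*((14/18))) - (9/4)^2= -8538707171/4480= -1905961.42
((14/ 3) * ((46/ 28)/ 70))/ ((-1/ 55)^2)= 13915/ 42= 331.31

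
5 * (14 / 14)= 5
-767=-767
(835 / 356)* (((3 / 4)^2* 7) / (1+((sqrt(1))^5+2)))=52605 / 22784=2.31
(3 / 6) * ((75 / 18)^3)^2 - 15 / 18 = 244062865 / 93312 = 2615.56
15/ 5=3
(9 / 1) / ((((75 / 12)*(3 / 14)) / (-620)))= -20832 / 5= -4166.40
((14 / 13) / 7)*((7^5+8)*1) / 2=16815 / 13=1293.46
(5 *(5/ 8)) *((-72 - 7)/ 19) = -1975/ 152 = -12.99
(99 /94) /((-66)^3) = -1 /272976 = -0.00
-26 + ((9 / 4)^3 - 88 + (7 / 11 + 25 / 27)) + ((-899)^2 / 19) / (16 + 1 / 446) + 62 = 750103715483 / 286393536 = 2619.14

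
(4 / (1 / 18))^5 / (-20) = -483729408 / 5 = -96745881.60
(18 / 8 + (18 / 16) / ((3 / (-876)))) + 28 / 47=-61223 / 188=-325.65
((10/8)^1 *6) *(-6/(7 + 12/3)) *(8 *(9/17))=-3240/187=-17.33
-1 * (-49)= 49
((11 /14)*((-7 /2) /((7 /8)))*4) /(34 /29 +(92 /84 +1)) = -3828 /995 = -3.85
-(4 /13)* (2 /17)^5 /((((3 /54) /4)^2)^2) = -3439853568 /18458141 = -186.36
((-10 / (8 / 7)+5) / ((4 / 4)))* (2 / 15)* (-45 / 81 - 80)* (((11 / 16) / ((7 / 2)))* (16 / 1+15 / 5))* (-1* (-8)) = 151525 / 126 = 1202.58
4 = 4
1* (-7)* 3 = -21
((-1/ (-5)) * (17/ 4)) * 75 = 255/ 4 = 63.75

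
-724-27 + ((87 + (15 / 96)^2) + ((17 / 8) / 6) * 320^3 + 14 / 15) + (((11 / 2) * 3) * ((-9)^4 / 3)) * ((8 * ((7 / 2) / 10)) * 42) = 243430273399 / 15360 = 15848325.09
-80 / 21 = -3.81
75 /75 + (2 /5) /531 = 2657 /2655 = 1.00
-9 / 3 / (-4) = 3 / 4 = 0.75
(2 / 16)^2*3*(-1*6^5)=-729 / 2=-364.50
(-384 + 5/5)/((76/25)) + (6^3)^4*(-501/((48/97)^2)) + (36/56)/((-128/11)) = -4453625800782.04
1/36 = 0.03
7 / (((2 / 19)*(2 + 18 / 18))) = 133 / 6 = 22.17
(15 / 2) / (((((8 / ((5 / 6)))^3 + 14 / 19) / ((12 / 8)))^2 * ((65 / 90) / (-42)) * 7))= -20560078125 / 114987615288104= -0.00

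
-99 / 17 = -5.82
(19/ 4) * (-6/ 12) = -19/ 8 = -2.38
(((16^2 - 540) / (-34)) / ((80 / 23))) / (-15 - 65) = -1633 / 54400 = -0.03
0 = 0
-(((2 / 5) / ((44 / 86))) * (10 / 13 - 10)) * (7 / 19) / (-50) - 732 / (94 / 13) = -323356914 / 3192475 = -101.29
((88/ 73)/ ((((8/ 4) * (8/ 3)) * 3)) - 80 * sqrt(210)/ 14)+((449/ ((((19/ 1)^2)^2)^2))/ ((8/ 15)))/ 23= 17187366289147/ 228123218766712 - 40 * sqrt(210)/ 7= -82.73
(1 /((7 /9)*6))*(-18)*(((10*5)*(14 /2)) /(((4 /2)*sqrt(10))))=-135*sqrt(10) /2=-213.45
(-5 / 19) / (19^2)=-5 / 6859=-0.00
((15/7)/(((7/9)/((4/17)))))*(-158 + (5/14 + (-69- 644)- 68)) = -208710/343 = -608.48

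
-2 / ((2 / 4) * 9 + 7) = -4 / 23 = -0.17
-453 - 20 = -473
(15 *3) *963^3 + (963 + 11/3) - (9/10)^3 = 120562609742813/3000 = 40187536580.94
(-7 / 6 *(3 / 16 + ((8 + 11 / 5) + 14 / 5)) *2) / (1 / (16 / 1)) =-1477 / 3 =-492.33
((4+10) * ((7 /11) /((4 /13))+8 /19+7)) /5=55531 /2090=26.57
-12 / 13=-0.92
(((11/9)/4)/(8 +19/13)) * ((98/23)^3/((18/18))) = 2.50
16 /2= 8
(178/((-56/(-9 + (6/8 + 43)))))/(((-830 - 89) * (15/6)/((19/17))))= 235049/4374440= 0.05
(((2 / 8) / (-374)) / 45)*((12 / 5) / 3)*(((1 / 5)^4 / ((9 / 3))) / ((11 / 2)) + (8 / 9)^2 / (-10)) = 21973 / 23430515625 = 0.00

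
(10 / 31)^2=0.10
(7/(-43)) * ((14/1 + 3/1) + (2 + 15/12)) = -567/172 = -3.30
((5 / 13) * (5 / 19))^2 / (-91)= -625 / 5551819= -0.00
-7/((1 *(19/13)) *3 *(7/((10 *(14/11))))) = -1820/627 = -2.90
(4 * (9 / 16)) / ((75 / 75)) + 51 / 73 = 861 / 292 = 2.95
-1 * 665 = -665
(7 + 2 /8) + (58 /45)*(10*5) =2581 /36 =71.69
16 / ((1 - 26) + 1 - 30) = -8 / 27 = -0.30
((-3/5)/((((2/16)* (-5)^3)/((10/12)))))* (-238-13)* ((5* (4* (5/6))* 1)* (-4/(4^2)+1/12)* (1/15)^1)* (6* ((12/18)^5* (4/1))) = 257024/54675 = 4.70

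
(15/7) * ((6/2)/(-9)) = -5/7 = -0.71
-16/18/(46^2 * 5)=-2/23805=-0.00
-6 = -6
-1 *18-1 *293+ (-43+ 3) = -351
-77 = -77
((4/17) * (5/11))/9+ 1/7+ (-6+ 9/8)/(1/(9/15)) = -1305457/471240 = -2.77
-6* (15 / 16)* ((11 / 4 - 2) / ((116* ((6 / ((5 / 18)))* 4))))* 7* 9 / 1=-1575 / 59392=-0.03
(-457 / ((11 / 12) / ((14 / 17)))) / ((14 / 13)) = -71292 / 187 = -381.24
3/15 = 1/5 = 0.20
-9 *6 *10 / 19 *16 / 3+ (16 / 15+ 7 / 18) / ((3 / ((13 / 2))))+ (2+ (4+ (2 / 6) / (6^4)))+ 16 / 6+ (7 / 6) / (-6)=-51692953 / 369360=-139.95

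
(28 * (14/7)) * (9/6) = 84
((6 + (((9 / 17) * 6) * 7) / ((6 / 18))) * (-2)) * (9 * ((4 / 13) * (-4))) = 355968 / 221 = 1610.71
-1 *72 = -72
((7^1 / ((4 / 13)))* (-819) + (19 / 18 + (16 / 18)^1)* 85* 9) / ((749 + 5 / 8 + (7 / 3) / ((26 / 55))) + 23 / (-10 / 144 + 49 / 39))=-848988426 / 38324527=-22.15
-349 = -349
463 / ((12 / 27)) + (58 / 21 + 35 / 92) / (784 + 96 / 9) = 1599400679 / 1535296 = 1041.75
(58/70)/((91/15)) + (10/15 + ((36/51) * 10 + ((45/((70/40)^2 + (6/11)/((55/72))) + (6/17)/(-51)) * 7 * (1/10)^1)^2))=412489430008169575286/5332581218294577975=77.35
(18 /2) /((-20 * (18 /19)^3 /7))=-48013 /12960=-3.70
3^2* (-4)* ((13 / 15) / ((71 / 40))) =-1248 / 71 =-17.58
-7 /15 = -0.47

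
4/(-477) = -0.01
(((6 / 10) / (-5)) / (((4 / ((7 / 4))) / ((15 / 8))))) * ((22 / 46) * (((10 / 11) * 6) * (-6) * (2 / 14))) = 81 / 368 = 0.22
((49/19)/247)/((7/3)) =21/4693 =0.00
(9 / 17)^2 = 81 / 289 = 0.28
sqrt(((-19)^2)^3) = 6859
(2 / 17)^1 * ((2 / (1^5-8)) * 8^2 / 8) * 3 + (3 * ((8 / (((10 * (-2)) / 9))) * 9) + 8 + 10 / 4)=-104133 / 1190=-87.51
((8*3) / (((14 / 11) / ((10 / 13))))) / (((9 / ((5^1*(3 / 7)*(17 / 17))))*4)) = 550 / 637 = 0.86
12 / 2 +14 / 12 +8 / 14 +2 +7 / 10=1096 / 105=10.44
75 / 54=25 / 18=1.39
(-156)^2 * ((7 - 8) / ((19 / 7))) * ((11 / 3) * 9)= -5621616 / 19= -295874.53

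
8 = 8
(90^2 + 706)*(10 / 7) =12580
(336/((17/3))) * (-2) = -2016/17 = -118.59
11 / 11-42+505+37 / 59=27413 / 59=464.63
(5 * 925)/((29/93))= 430125/29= 14831.90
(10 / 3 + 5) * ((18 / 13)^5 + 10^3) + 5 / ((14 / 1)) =130619468195 / 15594306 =8376.10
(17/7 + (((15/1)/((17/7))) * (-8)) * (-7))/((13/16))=663184/1547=428.69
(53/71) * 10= 530/71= 7.46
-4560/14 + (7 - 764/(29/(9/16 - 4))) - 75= -246161/812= -303.15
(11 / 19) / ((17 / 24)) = 264 / 323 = 0.82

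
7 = 7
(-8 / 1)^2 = 64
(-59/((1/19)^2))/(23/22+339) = -468578/7481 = -62.64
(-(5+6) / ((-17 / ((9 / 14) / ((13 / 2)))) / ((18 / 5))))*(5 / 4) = 891 / 3094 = 0.29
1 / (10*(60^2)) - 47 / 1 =-1691999 / 36000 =-47.00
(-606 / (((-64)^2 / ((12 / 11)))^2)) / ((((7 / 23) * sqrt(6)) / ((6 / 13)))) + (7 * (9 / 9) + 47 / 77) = 586 / 77 - 62721 * sqrt(6) / 5772935168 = 7.61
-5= -5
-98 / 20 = -49 / 10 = -4.90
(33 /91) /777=11 /23569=0.00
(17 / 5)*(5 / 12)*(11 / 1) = 187 / 12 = 15.58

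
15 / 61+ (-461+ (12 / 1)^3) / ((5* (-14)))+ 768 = 457589 / 610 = 750.15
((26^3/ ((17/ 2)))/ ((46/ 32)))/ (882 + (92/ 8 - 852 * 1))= 1124864/ 32453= 34.66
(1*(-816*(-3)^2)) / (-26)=3672 / 13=282.46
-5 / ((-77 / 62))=4.03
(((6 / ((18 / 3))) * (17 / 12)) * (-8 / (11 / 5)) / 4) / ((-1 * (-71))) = -85 / 4686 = -0.02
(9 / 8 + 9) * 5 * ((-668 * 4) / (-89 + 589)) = -13527 / 50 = -270.54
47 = 47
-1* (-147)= 147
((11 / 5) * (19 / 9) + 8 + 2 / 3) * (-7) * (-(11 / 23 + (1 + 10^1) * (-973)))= -997237.19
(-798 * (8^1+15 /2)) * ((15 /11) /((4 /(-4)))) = 185535 /11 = 16866.82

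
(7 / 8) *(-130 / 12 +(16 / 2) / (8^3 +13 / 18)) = -4193147 / 442992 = -9.47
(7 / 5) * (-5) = -7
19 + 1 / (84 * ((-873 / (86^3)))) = 189313 / 18333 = 10.33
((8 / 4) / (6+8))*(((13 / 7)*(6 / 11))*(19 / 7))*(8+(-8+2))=2964 / 3773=0.79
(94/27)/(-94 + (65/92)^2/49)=-38985184/1052485893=-0.04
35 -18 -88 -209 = -280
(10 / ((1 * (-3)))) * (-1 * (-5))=-50 / 3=-16.67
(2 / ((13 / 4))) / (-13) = -8 / 169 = -0.05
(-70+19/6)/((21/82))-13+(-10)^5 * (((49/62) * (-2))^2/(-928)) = -8322065/1755747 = -4.74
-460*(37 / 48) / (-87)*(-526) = -1119065 / 522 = -2143.80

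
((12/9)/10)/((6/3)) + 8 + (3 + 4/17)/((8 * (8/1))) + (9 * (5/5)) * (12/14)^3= 77164319/5597760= 13.78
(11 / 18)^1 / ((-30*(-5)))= 11 / 2700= 0.00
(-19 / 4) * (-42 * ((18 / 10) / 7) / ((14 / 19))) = 9747 / 140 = 69.62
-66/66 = -1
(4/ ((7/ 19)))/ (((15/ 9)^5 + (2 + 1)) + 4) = 486/ 889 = 0.55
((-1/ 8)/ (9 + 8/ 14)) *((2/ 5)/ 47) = -7/ 62980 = -0.00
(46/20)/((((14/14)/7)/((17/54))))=2737/540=5.07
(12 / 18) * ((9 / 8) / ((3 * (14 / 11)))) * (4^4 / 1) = 352 / 7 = 50.29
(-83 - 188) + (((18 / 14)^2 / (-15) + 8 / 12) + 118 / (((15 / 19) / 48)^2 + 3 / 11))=33002724632 / 203979405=161.79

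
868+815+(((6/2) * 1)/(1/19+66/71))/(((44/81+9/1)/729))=1962741978/1024225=1916.32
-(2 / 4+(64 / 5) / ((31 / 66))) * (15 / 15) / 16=-8603 / 4960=-1.73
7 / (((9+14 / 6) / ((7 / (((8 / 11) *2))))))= 1617 / 544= 2.97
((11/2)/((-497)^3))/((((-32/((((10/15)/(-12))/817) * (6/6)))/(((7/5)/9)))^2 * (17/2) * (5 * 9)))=-11/859505438039632409088000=-0.00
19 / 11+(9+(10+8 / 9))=2140 / 99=21.62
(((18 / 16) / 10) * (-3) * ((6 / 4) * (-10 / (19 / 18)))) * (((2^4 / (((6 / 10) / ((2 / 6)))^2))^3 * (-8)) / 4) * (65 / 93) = -1040000000 / 1288143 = -807.36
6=6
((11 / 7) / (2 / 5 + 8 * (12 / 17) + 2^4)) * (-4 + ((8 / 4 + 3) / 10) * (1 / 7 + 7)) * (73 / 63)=-68255 / 1928346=-0.04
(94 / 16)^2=2209 / 64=34.52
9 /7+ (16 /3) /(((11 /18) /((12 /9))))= 995 /77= 12.92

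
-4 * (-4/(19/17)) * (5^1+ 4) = 2448/19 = 128.84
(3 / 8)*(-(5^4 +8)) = -1899 / 8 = -237.38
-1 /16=-0.06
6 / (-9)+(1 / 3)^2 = -0.56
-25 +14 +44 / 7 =-4.71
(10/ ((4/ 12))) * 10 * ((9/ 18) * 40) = 6000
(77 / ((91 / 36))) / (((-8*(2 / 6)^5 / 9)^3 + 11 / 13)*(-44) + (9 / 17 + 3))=-17604774440649 / 19477176419314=-0.90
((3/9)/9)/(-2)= -1/54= -0.02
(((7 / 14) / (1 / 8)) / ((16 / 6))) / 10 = 0.15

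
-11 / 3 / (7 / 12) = -44 / 7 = -6.29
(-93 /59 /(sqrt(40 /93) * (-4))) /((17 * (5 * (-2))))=-93 * sqrt(930) /802400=-0.00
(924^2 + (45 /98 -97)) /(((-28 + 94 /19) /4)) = -1589551153 /10731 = -148127.03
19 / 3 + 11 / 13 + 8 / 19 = 5632 / 741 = 7.60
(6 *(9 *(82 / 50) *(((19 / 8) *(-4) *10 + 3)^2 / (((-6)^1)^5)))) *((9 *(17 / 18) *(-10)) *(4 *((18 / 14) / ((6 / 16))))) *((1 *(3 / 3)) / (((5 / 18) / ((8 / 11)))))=566343168 / 1925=294204.24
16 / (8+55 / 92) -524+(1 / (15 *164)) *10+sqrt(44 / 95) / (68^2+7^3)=-101600161 / 194586+2 *sqrt(1045) / 471865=-522.13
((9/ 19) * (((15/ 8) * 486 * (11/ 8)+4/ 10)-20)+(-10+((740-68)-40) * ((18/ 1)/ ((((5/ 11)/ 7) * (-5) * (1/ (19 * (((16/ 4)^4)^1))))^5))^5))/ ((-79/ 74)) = 583837777871386215707240979843822100761592421474329692078653624894108407827302592055543570864070404526464104728209486430427292726776749603673515860095653/ 2133049292751820757985115051269531250000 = 273710401281061935416213100000000000000000000000000000000000000000000000000000000000000000000000000000000000000000.00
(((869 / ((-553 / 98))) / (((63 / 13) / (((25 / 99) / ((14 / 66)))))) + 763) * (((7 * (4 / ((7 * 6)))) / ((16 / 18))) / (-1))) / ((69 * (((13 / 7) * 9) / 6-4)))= 5959 / 918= 6.49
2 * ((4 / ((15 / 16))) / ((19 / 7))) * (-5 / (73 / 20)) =-17920 / 4161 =-4.31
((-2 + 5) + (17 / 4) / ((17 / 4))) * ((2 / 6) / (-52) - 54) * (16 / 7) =-134800 / 273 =-493.77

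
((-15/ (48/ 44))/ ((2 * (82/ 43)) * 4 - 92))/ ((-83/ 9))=-129/ 6640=-0.02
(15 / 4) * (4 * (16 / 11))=21.82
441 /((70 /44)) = 277.20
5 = 5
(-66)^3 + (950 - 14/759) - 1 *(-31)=-217464899/759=-286515.02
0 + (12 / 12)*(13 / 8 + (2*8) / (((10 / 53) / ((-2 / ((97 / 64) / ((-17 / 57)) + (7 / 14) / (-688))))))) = 34.99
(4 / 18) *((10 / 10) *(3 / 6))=1 / 9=0.11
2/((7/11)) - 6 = -20/7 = -2.86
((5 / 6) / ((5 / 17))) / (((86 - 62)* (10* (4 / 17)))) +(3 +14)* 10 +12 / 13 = 12802477 / 74880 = 170.97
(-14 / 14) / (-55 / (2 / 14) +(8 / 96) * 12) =1 / 384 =0.00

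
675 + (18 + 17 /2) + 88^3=682173.50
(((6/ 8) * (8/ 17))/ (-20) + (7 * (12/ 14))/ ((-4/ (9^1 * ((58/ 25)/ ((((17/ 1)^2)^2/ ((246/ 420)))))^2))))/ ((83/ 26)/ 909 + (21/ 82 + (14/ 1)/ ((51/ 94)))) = -45663688683792604737/ 67442214442785129500000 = -0.00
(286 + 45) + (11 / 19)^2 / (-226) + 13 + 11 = 28962909 / 81586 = 355.00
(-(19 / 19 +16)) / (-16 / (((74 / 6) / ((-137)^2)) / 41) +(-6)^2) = 629 / 36936060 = 0.00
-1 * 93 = -93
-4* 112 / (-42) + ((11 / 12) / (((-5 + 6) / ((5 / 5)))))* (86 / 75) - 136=-55927 / 450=-124.28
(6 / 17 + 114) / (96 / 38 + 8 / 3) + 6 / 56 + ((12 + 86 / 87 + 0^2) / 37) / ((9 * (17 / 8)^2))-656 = -148598744467 / 234433332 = -633.86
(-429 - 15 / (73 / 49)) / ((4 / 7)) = -56091 / 73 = -768.37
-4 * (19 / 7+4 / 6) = -13.52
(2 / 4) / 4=1 / 8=0.12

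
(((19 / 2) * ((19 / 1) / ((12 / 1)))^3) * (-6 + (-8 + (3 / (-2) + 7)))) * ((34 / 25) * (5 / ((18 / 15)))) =-37662769 / 20736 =-1816.30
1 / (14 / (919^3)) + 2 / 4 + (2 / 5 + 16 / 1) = 1940379489 / 35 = 55439413.97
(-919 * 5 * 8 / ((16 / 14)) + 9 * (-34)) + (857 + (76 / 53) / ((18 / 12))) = -5026474 / 159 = -31613.04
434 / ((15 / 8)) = 3472 / 15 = 231.47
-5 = -5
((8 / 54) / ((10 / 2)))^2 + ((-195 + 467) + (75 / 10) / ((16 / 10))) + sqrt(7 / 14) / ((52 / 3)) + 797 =3 * sqrt(2) / 104 + 313087531 / 291600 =1073.73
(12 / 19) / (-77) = -12 / 1463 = -0.01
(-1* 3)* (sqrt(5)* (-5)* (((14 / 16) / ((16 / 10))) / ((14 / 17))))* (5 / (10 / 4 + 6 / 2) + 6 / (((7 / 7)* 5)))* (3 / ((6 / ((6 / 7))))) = 22185* sqrt(5) / 2464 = 20.13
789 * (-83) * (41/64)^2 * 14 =-770585529/2048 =-376262.47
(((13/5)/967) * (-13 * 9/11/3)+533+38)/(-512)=-237251/212740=-1.12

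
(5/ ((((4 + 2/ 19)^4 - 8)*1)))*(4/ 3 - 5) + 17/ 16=214989301/ 215834928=1.00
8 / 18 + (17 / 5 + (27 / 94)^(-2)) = 58193 / 3645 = 15.97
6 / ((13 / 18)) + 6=186 / 13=14.31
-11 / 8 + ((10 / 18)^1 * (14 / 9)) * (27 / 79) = -2047 / 1896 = -1.08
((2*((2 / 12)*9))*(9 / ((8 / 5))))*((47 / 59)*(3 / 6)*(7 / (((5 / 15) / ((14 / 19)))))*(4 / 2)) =932715 / 4484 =208.01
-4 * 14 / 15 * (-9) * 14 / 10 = 1176 / 25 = 47.04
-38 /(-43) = 38 /43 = 0.88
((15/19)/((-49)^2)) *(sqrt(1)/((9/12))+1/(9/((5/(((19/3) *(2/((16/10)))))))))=400/866761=0.00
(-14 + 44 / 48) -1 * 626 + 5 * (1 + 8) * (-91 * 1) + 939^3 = 9935175419 / 12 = 827931284.92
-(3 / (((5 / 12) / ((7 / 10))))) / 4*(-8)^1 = 252 / 25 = 10.08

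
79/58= 1.36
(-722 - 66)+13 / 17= -13383 / 17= -787.24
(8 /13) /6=4 /39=0.10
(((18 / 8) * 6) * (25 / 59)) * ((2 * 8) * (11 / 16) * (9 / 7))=66825 / 826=80.90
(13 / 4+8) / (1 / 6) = 135 / 2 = 67.50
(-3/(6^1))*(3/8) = -3/16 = -0.19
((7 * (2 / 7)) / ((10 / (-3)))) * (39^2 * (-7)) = 31941 / 5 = 6388.20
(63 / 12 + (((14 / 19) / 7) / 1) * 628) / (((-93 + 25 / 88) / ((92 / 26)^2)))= -252451496 / 26198549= -9.64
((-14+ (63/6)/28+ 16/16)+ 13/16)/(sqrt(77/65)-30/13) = 2457 * sqrt(5005)/55984+ 184275/27992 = 9.69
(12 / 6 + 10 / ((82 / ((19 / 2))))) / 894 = 259 / 73308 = 0.00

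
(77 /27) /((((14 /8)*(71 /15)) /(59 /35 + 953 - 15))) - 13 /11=322.34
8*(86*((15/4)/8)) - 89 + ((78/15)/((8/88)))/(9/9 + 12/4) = 247.80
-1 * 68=-68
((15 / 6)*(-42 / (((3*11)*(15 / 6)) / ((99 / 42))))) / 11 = -3 / 11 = -0.27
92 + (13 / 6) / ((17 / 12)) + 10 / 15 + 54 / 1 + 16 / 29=219998 / 1479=148.75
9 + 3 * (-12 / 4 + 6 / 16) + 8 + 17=26.12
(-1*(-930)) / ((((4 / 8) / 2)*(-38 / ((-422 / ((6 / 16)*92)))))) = 1197.44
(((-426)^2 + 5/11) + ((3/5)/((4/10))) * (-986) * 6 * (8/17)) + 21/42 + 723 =178023.95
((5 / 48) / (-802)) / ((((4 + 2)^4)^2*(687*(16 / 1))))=-5 / 710726204915712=-0.00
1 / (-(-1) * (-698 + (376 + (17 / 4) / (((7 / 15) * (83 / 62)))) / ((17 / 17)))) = -1162 / 366259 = -0.00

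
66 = 66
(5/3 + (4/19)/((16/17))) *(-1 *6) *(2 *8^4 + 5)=-3532907/38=-92971.24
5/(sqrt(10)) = sqrt(10)/2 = 1.58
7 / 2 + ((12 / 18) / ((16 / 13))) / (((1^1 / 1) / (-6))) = 1 / 4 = 0.25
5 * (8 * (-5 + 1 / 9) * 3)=-1760 / 3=-586.67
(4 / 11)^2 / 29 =16 / 3509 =0.00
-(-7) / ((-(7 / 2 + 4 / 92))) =-322 / 163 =-1.98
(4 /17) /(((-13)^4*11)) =4 /5340907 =0.00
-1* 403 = -403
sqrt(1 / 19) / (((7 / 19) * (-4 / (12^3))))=-432 * sqrt(19) / 7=-269.01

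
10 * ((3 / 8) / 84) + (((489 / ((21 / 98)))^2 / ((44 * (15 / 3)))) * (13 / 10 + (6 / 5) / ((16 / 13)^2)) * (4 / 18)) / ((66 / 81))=36607712839 / 2710400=13506.39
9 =9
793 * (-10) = -7930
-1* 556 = -556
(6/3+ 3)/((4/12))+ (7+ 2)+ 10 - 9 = 25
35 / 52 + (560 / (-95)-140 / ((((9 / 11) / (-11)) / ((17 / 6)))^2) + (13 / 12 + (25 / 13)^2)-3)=-951073943041 / 4681638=-203149.83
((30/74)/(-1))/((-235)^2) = -3/408665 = -0.00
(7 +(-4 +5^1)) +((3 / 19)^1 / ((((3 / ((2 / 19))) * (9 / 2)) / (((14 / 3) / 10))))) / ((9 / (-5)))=701756 / 87723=8.00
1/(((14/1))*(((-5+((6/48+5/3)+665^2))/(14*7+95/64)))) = 19101/1188692176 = 0.00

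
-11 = -11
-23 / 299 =-1 / 13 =-0.08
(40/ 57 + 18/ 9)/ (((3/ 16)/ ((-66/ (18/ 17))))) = -460768/ 513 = -898.18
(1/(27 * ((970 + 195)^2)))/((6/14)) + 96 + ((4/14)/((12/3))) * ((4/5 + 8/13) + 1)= 1924240218539/20008210950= 96.17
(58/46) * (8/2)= 116/23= 5.04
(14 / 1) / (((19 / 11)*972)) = 0.01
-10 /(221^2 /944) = -9440 /48841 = -0.19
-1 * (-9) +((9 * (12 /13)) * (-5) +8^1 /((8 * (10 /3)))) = -4191 /130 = -32.24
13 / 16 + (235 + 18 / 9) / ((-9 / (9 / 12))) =-303 / 16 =-18.94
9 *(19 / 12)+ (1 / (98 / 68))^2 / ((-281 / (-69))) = 38775873 / 2698724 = 14.37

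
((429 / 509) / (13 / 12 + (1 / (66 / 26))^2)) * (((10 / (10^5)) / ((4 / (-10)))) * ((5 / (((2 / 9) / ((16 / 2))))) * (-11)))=3557763 / 10561750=0.34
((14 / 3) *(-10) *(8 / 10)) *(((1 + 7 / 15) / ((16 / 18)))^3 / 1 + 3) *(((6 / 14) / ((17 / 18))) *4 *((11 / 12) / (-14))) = 33.24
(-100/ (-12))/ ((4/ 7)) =175/ 12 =14.58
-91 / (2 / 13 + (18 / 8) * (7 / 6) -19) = 1352 / 241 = 5.61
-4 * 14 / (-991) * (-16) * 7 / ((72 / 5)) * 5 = -19600 / 8919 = -2.20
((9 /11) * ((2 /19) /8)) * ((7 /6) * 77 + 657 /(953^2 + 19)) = 734308251 /759278608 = 0.97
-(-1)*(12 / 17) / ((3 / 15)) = 60 / 17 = 3.53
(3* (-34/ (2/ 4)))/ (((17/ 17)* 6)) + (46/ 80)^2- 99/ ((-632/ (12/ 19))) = -80622771/ 2401600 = -33.57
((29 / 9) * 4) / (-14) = -58 / 63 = -0.92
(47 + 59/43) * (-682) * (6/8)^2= -797940/43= -18556.74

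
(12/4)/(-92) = -3/92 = -0.03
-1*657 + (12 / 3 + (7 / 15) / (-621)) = -6082702 / 9315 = -653.00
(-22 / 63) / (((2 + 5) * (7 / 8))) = -176 / 3087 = -0.06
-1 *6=-6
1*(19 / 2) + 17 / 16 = 169 / 16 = 10.56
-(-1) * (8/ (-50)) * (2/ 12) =-2/ 75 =-0.03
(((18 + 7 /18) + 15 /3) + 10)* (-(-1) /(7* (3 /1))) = 601 /378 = 1.59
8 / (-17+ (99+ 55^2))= 8 / 3107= 0.00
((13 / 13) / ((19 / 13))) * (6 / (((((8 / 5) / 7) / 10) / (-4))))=-13650 / 19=-718.42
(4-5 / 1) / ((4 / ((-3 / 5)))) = 3 / 20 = 0.15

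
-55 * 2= -110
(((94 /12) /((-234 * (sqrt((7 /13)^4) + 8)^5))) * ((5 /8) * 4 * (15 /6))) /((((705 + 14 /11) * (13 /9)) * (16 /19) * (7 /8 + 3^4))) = -40064614361915 /527349242571357080710944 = -0.00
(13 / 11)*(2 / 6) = 13 / 33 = 0.39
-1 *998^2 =-996004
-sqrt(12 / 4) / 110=-sqrt(3) / 110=-0.02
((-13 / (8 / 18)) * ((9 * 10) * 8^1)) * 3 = -63180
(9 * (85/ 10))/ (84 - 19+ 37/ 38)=2907/ 2507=1.16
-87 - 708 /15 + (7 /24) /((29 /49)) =-465301 /3480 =-133.71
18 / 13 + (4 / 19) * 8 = 758 / 247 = 3.07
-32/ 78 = -16/ 39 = -0.41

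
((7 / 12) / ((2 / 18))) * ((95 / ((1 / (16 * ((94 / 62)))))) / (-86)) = -187530 / 1333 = -140.68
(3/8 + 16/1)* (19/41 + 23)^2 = 30308291/3362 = 9014.96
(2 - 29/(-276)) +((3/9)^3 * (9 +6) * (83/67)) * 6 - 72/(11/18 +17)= 4193449/1953988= 2.15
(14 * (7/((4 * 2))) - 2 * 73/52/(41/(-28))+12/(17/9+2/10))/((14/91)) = 1995275/15416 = 129.43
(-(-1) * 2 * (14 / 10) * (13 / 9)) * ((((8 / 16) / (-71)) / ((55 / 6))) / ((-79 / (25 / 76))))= 91 / 7033686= 0.00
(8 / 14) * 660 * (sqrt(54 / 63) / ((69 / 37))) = 32560 * sqrt(42) / 1127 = 187.23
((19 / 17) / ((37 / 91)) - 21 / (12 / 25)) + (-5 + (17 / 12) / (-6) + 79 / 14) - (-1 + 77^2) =-1892139937 / 317016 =-5968.59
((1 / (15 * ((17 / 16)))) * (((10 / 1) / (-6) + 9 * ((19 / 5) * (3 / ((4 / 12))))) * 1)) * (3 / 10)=36736 / 6375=5.76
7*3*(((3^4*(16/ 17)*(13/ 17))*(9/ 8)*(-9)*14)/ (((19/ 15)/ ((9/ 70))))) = -96722262/ 5491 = -17614.69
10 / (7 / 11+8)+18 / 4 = 215 / 38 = 5.66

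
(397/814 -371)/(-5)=301597/4070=74.10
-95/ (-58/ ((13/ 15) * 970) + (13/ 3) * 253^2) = -359385/ 1049299276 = -0.00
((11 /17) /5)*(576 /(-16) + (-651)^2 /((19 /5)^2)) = 3793.46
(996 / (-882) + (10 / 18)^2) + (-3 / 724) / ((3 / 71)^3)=-160196819 / 2873556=-55.75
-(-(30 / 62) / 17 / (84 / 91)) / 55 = 13 / 23188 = 0.00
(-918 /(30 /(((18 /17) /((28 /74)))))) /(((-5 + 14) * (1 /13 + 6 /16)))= -34632 /1645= -21.05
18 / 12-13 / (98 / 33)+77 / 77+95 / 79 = -2613 / 3871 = -0.68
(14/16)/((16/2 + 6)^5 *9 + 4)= 0.00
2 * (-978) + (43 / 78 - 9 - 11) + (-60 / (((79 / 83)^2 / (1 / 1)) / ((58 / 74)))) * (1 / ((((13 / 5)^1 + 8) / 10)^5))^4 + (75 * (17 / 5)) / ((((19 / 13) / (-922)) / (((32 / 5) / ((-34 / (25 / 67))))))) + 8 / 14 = 45691154163510481293349720617333308030287785147697 / 4909014840494185485771938965931230680197318586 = 9307.60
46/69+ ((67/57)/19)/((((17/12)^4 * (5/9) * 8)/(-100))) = 29042642/90453243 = 0.32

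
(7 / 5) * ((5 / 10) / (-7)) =-1 / 10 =-0.10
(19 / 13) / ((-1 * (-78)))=19 / 1014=0.02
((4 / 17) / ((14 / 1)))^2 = 4 / 14161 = 0.00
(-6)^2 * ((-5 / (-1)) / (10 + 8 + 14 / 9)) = 405 / 44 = 9.20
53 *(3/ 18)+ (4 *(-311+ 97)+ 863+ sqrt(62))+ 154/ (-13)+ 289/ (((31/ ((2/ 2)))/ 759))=sqrt(62)+ 17119019/ 2418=7087.70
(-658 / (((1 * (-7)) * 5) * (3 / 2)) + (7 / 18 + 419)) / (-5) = -38873 / 450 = -86.38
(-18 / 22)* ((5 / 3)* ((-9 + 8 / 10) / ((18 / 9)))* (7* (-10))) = -4305 / 11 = -391.36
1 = 1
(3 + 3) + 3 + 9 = 18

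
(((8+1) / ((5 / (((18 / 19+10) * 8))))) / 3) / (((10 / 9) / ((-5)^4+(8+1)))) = 14242176 / 475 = 29983.53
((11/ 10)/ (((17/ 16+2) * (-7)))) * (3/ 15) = -88/ 8575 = -0.01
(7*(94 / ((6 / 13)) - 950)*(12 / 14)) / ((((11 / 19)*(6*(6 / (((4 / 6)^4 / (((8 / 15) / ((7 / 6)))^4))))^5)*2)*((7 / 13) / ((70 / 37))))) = -21041753963168743967548847198486328125 / 38167766801582740217632698711146496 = -551.30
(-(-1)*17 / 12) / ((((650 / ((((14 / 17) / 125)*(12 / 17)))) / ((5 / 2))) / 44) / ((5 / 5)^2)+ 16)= 0.00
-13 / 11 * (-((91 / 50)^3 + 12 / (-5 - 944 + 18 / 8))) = 37021053901 / 5207125000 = 7.11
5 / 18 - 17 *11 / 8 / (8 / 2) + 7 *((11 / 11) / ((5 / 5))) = 413 / 288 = 1.43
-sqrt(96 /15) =-4*sqrt(10) /5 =-2.53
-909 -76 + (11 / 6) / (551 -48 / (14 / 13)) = -20950873 / 21270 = -985.00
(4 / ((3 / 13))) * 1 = 52 / 3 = 17.33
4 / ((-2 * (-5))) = 2 / 5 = 0.40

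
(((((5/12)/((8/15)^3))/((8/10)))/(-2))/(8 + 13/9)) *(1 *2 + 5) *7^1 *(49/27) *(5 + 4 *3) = -4501875/16384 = -274.77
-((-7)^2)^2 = -2401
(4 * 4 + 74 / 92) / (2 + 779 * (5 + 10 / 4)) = 773 / 268847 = 0.00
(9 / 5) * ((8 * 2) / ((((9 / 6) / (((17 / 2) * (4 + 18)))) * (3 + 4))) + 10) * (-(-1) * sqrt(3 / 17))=18582 * sqrt(51) / 595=223.03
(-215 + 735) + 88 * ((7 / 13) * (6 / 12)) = 7068 / 13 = 543.69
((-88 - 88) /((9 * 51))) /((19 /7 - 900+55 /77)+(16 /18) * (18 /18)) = 308 /719457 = 0.00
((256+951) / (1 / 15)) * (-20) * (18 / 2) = -3258900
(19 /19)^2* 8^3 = 512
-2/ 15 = -0.13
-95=-95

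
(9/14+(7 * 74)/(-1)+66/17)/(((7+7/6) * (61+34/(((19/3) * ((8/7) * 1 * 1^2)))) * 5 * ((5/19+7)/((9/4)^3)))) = -0.30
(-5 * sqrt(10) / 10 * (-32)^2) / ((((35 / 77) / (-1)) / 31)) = 174592 * sqrt(10) / 5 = 110421.68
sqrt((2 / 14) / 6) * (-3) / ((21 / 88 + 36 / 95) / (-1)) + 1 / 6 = 1 / 6 + 4180 * sqrt(42) / 36141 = 0.92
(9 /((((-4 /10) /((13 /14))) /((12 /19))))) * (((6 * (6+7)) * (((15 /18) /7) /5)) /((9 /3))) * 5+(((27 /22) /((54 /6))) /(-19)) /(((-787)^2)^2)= -320915602899584697 /7857263019053602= -40.84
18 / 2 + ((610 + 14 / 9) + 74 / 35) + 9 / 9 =196456 / 315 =623.67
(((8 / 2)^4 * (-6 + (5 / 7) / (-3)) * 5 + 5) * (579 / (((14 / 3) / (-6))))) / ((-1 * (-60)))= 19405185 / 196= 99006.05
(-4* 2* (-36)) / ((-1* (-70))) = 144 / 35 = 4.11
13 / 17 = 0.76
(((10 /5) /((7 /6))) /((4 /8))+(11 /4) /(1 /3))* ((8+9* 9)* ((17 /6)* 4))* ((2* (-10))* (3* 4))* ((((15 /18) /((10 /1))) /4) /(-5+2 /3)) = 2473755 /182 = 13592.06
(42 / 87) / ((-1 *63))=-2 / 261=-0.01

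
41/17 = 2.41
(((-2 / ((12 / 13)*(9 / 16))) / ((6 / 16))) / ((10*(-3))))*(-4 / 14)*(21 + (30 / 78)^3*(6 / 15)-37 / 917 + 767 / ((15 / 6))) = -211317281024 / 6590226825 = -32.07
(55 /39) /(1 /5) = 275 /39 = 7.05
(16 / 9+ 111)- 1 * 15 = 880 / 9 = 97.78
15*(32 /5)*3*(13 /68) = 55.06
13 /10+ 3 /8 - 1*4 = -93 /40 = -2.32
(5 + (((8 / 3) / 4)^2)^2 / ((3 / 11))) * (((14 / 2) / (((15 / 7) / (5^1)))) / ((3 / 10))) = 681590 / 2187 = 311.66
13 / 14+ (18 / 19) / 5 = 1.12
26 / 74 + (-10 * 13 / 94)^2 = 185042 / 81733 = 2.26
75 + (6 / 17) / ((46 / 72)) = 29541 / 391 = 75.55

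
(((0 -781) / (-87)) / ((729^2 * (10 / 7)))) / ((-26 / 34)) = -92939 / 6010597710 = -0.00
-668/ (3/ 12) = -2672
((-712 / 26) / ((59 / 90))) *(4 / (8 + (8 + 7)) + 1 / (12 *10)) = -134301 / 17641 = -7.61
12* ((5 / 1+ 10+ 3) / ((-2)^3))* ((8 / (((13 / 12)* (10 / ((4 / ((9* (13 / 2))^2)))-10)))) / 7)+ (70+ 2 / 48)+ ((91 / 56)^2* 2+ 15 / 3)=47969798209 / 597236640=80.32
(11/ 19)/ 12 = 11/ 228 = 0.05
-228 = -228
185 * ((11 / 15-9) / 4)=-1147 / 3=-382.33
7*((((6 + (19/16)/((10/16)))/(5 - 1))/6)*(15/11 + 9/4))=29309/3520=8.33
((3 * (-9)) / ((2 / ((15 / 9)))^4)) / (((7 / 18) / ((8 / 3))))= -625 / 7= -89.29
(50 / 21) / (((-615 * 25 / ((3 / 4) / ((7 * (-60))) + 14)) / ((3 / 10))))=-2613 / 4018000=-0.00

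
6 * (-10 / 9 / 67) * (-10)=200 / 201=1.00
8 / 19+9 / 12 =89 / 76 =1.17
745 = 745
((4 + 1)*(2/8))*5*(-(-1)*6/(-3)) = -25/2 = -12.50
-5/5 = -1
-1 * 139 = -139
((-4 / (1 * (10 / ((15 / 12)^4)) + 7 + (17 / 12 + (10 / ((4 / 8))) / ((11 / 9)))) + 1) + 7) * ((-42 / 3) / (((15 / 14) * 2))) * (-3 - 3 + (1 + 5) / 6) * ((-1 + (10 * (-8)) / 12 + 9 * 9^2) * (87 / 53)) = 23036212419136 / 75756981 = 304080.39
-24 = -24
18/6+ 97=100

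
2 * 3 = 6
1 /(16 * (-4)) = -1 /64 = -0.02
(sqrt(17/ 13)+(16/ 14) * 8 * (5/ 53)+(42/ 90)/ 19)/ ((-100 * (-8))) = 93797/ 84588000+sqrt(221)/ 10400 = 0.00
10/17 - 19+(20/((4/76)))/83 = -19519/1411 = -13.83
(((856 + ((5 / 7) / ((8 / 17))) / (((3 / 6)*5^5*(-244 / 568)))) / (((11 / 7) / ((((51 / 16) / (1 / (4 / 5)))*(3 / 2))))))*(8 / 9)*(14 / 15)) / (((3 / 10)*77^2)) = 15534218962 / 15984478125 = 0.97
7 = 7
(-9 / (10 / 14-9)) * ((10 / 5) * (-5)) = -315 / 29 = -10.86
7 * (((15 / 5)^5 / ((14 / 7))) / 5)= 1701 / 10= 170.10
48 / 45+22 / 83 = 1658 / 1245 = 1.33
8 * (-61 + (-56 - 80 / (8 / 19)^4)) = -681557 / 32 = -21298.66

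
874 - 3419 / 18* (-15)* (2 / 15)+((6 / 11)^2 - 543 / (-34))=47028833 / 37026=1270.16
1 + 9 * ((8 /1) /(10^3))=134 /125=1.07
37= 37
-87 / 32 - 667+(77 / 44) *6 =-21095 / 32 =-659.22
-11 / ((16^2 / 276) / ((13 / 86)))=-9867 / 5504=-1.79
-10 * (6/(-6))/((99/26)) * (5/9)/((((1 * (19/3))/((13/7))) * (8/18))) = 4225/4389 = 0.96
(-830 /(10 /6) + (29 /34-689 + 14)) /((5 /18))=-358677 /85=-4219.73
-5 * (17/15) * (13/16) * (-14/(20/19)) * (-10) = -29393/48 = -612.35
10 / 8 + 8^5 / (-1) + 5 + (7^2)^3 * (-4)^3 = -30249191 / 4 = -7562297.75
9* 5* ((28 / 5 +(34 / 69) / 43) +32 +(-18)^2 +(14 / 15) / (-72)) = 193115293 / 11868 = 16271.93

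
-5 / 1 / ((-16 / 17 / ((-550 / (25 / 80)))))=-9350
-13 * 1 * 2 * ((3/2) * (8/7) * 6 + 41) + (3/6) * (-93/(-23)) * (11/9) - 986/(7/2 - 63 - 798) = -314725589/236670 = -1329.81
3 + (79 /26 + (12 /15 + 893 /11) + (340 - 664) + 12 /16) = -672757 /2860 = -235.23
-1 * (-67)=67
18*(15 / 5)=54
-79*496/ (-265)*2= 295.73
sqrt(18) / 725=0.01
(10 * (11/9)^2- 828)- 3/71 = -4676161/5751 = -813.10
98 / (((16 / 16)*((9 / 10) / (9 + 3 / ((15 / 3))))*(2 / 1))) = 1568 / 3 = 522.67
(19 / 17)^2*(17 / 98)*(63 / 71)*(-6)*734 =-7154298 / 8449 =-846.76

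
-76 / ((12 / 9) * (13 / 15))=-855 / 13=-65.77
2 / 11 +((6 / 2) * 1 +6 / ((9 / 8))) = 281 / 33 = 8.52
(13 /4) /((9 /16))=52 /9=5.78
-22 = -22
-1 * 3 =-3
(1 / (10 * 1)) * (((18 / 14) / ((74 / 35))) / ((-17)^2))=9 / 42772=0.00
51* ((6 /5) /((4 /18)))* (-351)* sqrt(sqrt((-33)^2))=-483327* sqrt(33) /5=-555300.45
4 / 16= 1 / 4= 0.25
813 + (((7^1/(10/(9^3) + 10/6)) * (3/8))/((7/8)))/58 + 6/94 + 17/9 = 24493636351/30054150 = 814.98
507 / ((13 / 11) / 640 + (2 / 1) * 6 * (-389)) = -3569280 / 32862707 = -0.11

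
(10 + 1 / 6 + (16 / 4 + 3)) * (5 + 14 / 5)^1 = 1339 / 10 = 133.90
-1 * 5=-5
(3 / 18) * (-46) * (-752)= 17296 / 3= 5765.33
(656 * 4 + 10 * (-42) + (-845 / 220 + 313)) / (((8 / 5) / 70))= 19351325 / 176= 109950.71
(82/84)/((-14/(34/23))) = -697/6762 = -0.10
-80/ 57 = -1.40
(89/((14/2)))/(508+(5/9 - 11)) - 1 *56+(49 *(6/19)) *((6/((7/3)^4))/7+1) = -1168881001/29183126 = -40.05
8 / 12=2 / 3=0.67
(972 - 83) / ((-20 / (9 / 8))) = -8001 / 160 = -50.01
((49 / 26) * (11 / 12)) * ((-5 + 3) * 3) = -539 / 52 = -10.37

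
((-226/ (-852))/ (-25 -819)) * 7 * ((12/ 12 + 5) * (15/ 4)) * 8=-11865/ 29962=-0.40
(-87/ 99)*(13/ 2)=-377/ 66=-5.71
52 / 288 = 13 / 72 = 0.18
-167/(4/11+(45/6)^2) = -7348/2491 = -2.95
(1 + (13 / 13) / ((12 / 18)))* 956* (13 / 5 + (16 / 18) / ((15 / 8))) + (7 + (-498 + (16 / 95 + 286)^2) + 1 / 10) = 43251582569 / 487350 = 88748.50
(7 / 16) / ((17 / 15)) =105 / 272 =0.39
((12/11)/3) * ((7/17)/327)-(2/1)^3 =-489164/61149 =-8.00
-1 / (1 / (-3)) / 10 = 3 / 10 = 0.30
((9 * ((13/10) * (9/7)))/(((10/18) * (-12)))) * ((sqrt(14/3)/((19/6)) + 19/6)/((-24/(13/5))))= 13689 * sqrt(42)/532000 + 86697/112000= 0.94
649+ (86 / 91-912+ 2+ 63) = -17932 / 91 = -197.05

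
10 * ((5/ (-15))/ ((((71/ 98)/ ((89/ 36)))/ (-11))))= 239855/ 1917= 125.12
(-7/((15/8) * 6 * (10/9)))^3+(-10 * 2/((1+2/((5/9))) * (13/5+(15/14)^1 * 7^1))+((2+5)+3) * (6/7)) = 2023817316/254078125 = 7.97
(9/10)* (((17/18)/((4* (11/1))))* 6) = 51/440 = 0.12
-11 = -11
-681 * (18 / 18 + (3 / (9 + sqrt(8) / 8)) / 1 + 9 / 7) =-8079384 / 4529 + 4086 * sqrt(2) / 647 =-1774.99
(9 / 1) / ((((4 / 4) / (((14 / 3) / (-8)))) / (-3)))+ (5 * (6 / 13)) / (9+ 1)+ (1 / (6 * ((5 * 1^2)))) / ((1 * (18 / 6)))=37421 / 2340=15.99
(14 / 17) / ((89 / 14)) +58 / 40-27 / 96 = 314291 / 242080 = 1.30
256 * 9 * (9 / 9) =2304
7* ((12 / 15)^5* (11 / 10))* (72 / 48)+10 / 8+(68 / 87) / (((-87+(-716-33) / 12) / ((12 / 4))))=16310843993 / 3249812500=5.02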